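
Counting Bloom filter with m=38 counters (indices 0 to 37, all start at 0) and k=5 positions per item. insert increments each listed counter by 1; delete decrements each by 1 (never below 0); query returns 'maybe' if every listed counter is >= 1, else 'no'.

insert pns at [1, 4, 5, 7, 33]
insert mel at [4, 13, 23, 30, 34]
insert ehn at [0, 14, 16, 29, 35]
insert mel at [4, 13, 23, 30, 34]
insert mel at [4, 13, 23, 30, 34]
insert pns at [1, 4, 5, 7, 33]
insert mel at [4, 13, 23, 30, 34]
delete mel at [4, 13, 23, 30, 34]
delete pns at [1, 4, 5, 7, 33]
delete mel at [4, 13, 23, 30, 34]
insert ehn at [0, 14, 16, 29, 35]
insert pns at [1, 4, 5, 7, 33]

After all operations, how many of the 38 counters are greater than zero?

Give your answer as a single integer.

Answer: 14

Derivation:
Step 1: insert pns at [1, 4, 5, 7, 33] -> counters=[0,1,0,0,1,1,0,1,0,0,0,0,0,0,0,0,0,0,0,0,0,0,0,0,0,0,0,0,0,0,0,0,0,1,0,0,0,0]
Step 2: insert mel at [4, 13, 23, 30, 34] -> counters=[0,1,0,0,2,1,0,1,0,0,0,0,0,1,0,0,0,0,0,0,0,0,0,1,0,0,0,0,0,0,1,0,0,1,1,0,0,0]
Step 3: insert ehn at [0, 14, 16, 29, 35] -> counters=[1,1,0,0,2,1,0,1,0,0,0,0,0,1,1,0,1,0,0,0,0,0,0,1,0,0,0,0,0,1,1,0,0,1,1,1,0,0]
Step 4: insert mel at [4, 13, 23, 30, 34] -> counters=[1,1,0,0,3,1,0,1,0,0,0,0,0,2,1,0,1,0,0,0,0,0,0,2,0,0,0,0,0,1,2,0,0,1,2,1,0,0]
Step 5: insert mel at [4, 13, 23, 30, 34] -> counters=[1,1,0,0,4,1,0,1,0,0,0,0,0,3,1,0,1,0,0,0,0,0,0,3,0,0,0,0,0,1,3,0,0,1,3,1,0,0]
Step 6: insert pns at [1, 4, 5, 7, 33] -> counters=[1,2,0,0,5,2,0,2,0,0,0,0,0,3,1,0,1,0,0,0,0,0,0,3,0,0,0,0,0,1,3,0,0,2,3,1,0,0]
Step 7: insert mel at [4, 13, 23, 30, 34] -> counters=[1,2,0,0,6,2,0,2,0,0,0,0,0,4,1,0,1,0,0,0,0,0,0,4,0,0,0,0,0,1,4,0,0,2,4,1,0,0]
Step 8: delete mel at [4, 13, 23, 30, 34] -> counters=[1,2,0,0,5,2,0,2,0,0,0,0,0,3,1,0,1,0,0,0,0,0,0,3,0,0,0,0,0,1,3,0,0,2,3,1,0,0]
Step 9: delete pns at [1, 4, 5, 7, 33] -> counters=[1,1,0,0,4,1,0,1,0,0,0,0,0,3,1,0,1,0,0,0,0,0,0,3,0,0,0,0,0,1,3,0,0,1,3,1,0,0]
Step 10: delete mel at [4, 13, 23, 30, 34] -> counters=[1,1,0,0,3,1,0,1,0,0,0,0,0,2,1,0,1,0,0,0,0,0,0,2,0,0,0,0,0,1,2,0,0,1,2,1,0,0]
Step 11: insert ehn at [0, 14, 16, 29, 35] -> counters=[2,1,0,0,3,1,0,1,0,0,0,0,0,2,2,0,2,0,0,0,0,0,0,2,0,0,0,0,0,2,2,0,0,1,2,2,0,0]
Step 12: insert pns at [1, 4, 5, 7, 33] -> counters=[2,2,0,0,4,2,0,2,0,0,0,0,0,2,2,0,2,0,0,0,0,0,0,2,0,0,0,0,0,2,2,0,0,2,2,2,0,0]
Final counters=[2,2,0,0,4,2,0,2,0,0,0,0,0,2,2,0,2,0,0,0,0,0,0,2,0,0,0,0,0,2,2,0,0,2,2,2,0,0] -> 14 nonzero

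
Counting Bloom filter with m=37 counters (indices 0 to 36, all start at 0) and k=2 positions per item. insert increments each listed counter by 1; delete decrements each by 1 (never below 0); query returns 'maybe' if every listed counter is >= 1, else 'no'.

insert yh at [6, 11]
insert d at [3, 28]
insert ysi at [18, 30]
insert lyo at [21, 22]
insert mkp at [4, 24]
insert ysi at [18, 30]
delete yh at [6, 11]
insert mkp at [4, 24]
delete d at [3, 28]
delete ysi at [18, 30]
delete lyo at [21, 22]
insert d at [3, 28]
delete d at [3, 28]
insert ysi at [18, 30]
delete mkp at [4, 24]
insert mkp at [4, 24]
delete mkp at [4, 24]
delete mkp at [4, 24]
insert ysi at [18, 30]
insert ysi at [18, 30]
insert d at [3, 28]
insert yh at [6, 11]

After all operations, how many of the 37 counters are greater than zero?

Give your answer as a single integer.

Step 1: insert yh at [6, 11] -> counters=[0,0,0,0,0,0,1,0,0,0,0,1,0,0,0,0,0,0,0,0,0,0,0,0,0,0,0,0,0,0,0,0,0,0,0,0,0]
Step 2: insert d at [3, 28] -> counters=[0,0,0,1,0,0,1,0,0,0,0,1,0,0,0,0,0,0,0,0,0,0,0,0,0,0,0,0,1,0,0,0,0,0,0,0,0]
Step 3: insert ysi at [18, 30] -> counters=[0,0,0,1,0,0,1,0,0,0,0,1,0,0,0,0,0,0,1,0,0,0,0,0,0,0,0,0,1,0,1,0,0,0,0,0,0]
Step 4: insert lyo at [21, 22] -> counters=[0,0,0,1,0,0,1,0,0,0,0,1,0,0,0,0,0,0,1,0,0,1,1,0,0,0,0,0,1,0,1,0,0,0,0,0,0]
Step 5: insert mkp at [4, 24] -> counters=[0,0,0,1,1,0,1,0,0,0,0,1,0,0,0,0,0,0,1,0,0,1,1,0,1,0,0,0,1,0,1,0,0,0,0,0,0]
Step 6: insert ysi at [18, 30] -> counters=[0,0,0,1,1,0,1,0,0,0,0,1,0,0,0,0,0,0,2,0,0,1,1,0,1,0,0,0,1,0,2,0,0,0,0,0,0]
Step 7: delete yh at [6, 11] -> counters=[0,0,0,1,1,0,0,0,0,0,0,0,0,0,0,0,0,0,2,0,0,1,1,0,1,0,0,0,1,0,2,0,0,0,0,0,0]
Step 8: insert mkp at [4, 24] -> counters=[0,0,0,1,2,0,0,0,0,0,0,0,0,0,0,0,0,0,2,0,0,1,1,0,2,0,0,0,1,0,2,0,0,0,0,0,0]
Step 9: delete d at [3, 28] -> counters=[0,0,0,0,2,0,0,0,0,0,0,0,0,0,0,0,0,0,2,0,0,1,1,0,2,0,0,0,0,0,2,0,0,0,0,0,0]
Step 10: delete ysi at [18, 30] -> counters=[0,0,0,0,2,0,0,0,0,0,0,0,0,0,0,0,0,0,1,0,0,1,1,0,2,0,0,0,0,0,1,0,0,0,0,0,0]
Step 11: delete lyo at [21, 22] -> counters=[0,0,0,0,2,0,0,0,0,0,0,0,0,0,0,0,0,0,1,0,0,0,0,0,2,0,0,0,0,0,1,0,0,0,0,0,0]
Step 12: insert d at [3, 28] -> counters=[0,0,0,1,2,0,0,0,0,0,0,0,0,0,0,0,0,0,1,0,0,0,0,0,2,0,0,0,1,0,1,0,0,0,0,0,0]
Step 13: delete d at [3, 28] -> counters=[0,0,0,0,2,0,0,0,0,0,0,0,0,0,0,0,0,0,1,0,0,0,0,0,2,0,0,0,0,0,1,0,0,0,0,0,0]
Step 14: insert ysi at [18, 30] -> counters=[0,0,0,0,2,0,0,0,0,0,0,0,0,0,0,0,0,0,2,0,0,0,0,0,2,0,0,0,0,0,2,0,0,0,0,0,0]
Step 15: delete mkp at [4, 24] -> counters=[0,0,0,0,1,0,0,0,0,0,0,0,0,0,0,0,0,0,2,0,0,0,0,0,1,0,0,0,0,0,2,0,0,0,0,0,0]
Step 16: insert mkp at [4, 24] -> counters=[0,0,0,0,2,0,0,0,0,0,0,0,0,0,0,0,0,0,2,0,0,0,0,0,2,0,0,0,0,0,2,0,0,0,0,0,0]
Step 17: delete mkp at [4, 24] -> counters=[0,0,0,0,1,0,0,0,0,0,0,0,0,0,0,0,0,0,2,0,0,0,0,0,1,0,0,0,0,0,2,0,0,0,0,0,0]
Step 18: delete mkp at [4, 24] -> counters=[0,0,0,0,0,0,0,0,0,0,0,0,0,0,0,0,0,0,2,0,0,0,0,0,0,0,0,0,0,0,2,0,0,0,0,0,0]
Step 19: insert ysi at [18, 30] -> counters=[0,0,0,0,0,0,0,0,0,0,0,0,0,0,0,0,0,0,3,0,0,0,0,0,0,0,0,0,0,0,3,0,0,0,0,0,0]
Step 20: insert ysi at [18, 30] -> counters=[0,0,0,0,0,0,0,0,0,0,0,0,0,0,0,0,0,0,4,0,0,0,0,0,0,0,0,0,0,0,4,0,0,0,0,0,0]
Step 21: insert d at [3, 28] -> counters=[0,0,0,1,0,0,0,0,0,0,0,0,0,0,0,0,0,0,4,0,0,0,0,0,0,0,0,0,1,0,4,0,0,0,0,0,0]
Step 22: insert yh at [6, 11] -> counters=[0,0,0,1,0,0,1,0,0,0,0,1,0,0,0,0,0,0,4,0,0,0,0,0,0,0,0,0,1,0,4,0,0,0,0,0,0]
Final counters=[0,0,0,1,0,0,1,0,0,0,0,1,0,0,0,0,0,0,4,0,0,0,0,0,0,0,0,0,1,0,4,0,0,0,0,0,0] -> 6 nonzero

Answer: 6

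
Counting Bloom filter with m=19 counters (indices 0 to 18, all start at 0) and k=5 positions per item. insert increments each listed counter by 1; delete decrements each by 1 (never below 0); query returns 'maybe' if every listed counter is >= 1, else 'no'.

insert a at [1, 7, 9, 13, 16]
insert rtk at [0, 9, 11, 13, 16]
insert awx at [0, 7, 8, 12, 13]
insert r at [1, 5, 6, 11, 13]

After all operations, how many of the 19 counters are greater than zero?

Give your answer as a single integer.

Answer: 11

Derivation:
Step 1: insert a at [1, 7, 9, 13, 16] -> counters=[0,1,0,0,0,0,0,1,0,1,0,0,0,1,0,0,1,0,0]
Step 2: insert rtk at [0, 9, 11, 13, 16] -> counters=[1,1,0,0,0,0,0,1,0,2,0,1,0,2,0,0,2,0,0]
Step 3: insert awx at [0, 7, 8, 12, 13] -> counters=[2,1,0,0,0,0,0,2,1,2,0,1,1,3,0,0,2,0,0]
Step 4: insert r at [1, 5, 6, 11, 13] -> counters=[2,2,0,0,0,1,1,2,1,2,0,2,1,4,0,0,2,0,0]
Final counters=[2,2,0,0,0,1,1,2,1,2,0,2,1,4,0,0,2,0,0] -> 11 nonzero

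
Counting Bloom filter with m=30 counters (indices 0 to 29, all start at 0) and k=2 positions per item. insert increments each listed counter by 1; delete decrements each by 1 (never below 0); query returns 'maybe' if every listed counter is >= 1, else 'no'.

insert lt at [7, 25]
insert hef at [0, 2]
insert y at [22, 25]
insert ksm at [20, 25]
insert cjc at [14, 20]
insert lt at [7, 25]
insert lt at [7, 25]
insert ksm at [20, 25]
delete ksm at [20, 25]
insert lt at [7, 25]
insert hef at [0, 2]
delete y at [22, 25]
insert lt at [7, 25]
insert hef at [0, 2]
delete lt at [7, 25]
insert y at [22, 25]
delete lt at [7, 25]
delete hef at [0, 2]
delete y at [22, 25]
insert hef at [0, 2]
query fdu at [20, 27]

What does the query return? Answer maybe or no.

Answer: no

Derivation:
Step 1: insert lt at [7, 25] -> counters=[0,0,0,0,0,0,0,1,0,0,0,0,0,0,0,0,0,0,0,0,0,0,0,0,0,1,0,0,0,0]
Step 2: insert hef at [0, 2] -> counters=[1,0,1,0,0,0,0,1,0,0,0,0,0,0,0,0,0,0,0,0,0,0,0,0,0,1,0,0,0,0]
Step 3: insert y at [22, 25] -> counters=[1,0,1,0,0,0,0,1,0,0,0,0,0,0,0,0,0,0,0,0,0,0,1,0,0,2,0,0,0,0]
Step 4: insert ksm at [20, 25] -> counters=[1,0,1,0,0,0,0,1,0,0,0,0,0,0,0,0,0,0,0,0,1,0,1,0,0,3,0,0,0,0]
Step 5: insert cjc at [14, 20] -> counters=[1,0,1,0,0,0,0,1,0,0,0,0,0,0,1,0,0,0,0,0,2,0,1,0,0,3,0,0,0,0]
Step 6: insert lt at [7, 25] -> counters=[1,0,1,0,0,0,0,2,0,0,0,0,0,0,1,0,0,0,0,0,2,0,1,0,0,4,0,0,0,0]
Step 7: insert lt at [7, 25] -> counters=[1,0,1,0,0,0,0,3,0,0,0,0,0,0,1,0,0,0,0,0,2,0,1,0,0,5,0,0,0,0]
Step 8: insert ksm at [20, 25] -> counters=[1,0,1,0,0,0,0,3,0,0,0,0,0,0,1,0,0,0,0,0,3,0,1,0,0,6,0,0,0,0]
Step 9: delete ksm at [20, 25] -> counters=[1,0,1,0,0,0,0,3,0,0,0,0,0,0,1,0,0,0,0,0,2,0,1,0,0,5,0,0,0,0]
Step 10: insert lt at [7, 25] -> counters=[1,0,1,0,0,0,0,4,0,0,0,0,0,0,1,0,0,0,0,0,2,0,1,0,0,6,0,0,0,0]
Step 11: insert hef at [0, 2] -> counters=[2,0,2,0,0,0,0,4,0,0,0,0,0,0,1,0,0,0,0,0,2,0,1,0,0,6,0,0,0,0]
Step 12: delete y at [22, 25] -> counters=[2,0,2,0,0,0,0,4,0,0,0,0,0,0,1,0,0,0,0,0,2,0,0,0,0,5,0,0,0,0]
Step 13: insert lt at [7, 25] -> counters=[2,0,2,0,0,0,0,5,0,0,0,0,0,0,1,0,0,0,0,0,2,0,0,0,0,6,0,0,0,0]
Step 14: insert hef at [0, 2] -> counters=[3,0,3,0,0,0,0,5,0,0,0,0,0,0,1,0,0,0,0,0,2,0,0,0,0,6,0,0,0,0]
Step 15: delete lt at [7, 25] -> counters=[3,0,3,0,0,0,0,4,0,0,0,0,0,0,1,0,0,0,0,0,2,0,0,0,0,5,0,0,0,0]
Step 16: insert y at [22, 25] -> counters=[3,0,3,0,0,0,0,4,0,0,0,0,0,0,1,0,0,0,0,0,2,0,1,0,0,6,0,0,0,0]
Step 17: delete lt at [7, 25] -> counters=[3,0,3,0,0,0,0,3,0,0,0,0,0,0,1,0,0,0,0,0,2,0,1,0,0,5,0,0,0,0]
Step 18: delete hef at [0, 2] -> counters=[2,0,2,0,0,0,0,3,0,0,0,0,0,0,1,0,0,0,0,0,2,0,1,0,0,5,0,0,0,0]
Step 19: delete y at [22, 25] -> counters=[2,0,2,0,0,0,0,3,0,0,0,0,0,0,1,0,0,0,0,0,2,0,0,0,0,4,0,0,0,0]
Step 20: insert hef at [0, 2] -> counters=[3,0,3,0,0,0,0,3,0,0,0,0,0,0,1,0,0,0,0,0,2,0,0,0,0,4,0,0,0,0]
Query fdu: check counters[20]=2 counters[27]=0 -> no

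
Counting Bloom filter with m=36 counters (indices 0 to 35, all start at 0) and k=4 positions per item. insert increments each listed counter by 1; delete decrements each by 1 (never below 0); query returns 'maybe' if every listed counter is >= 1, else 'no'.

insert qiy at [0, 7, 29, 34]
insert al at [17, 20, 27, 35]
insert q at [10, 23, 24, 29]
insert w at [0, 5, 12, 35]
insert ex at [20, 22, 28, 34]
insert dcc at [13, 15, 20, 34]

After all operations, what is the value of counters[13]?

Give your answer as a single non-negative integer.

Step 1: insert qiy at [0, 7, 29, 34] -> counters=[1,0,0,0,0,0,0,1,0,0,0,0,0,0,0,0,0,0,0,0,0,0,0,0,0,0,0,0,0,1,0,0,0,0,1,0]
Step 2: insert al at [17, 20, 27, 35] -> counters=[1,0,0,0,0,0,0,1,0,0,0,0,0,0,0,0,0,1,0,0,1,0,0,0,0,0,0,1,0,1,0,0,0,0,1,1]
Step 3: insert q at [10, 23, 24, 29] -> counters=[1,0,0,0,0,0,0,1,0,0,1,0,0,0,0,0,0,1,0,0,1,0,0,1,1,0,0,1,0,2,0,0,0,0,1,1]
Step 4: insert w at [0, 5, 12, 35] -> counters=[2,0,0,0,0,1,0,1,0,0,1,0,1,0,0,0,0,1,0,0,1,0,0,1,1,0,0,1,0,2,0,0,0,0,1,2]
Step 5: insert ex at [20, 22, 28, 34] -> counters=[2,0,0,0,0,1,0,1,0,0,1,0,1,0,0,0,0,1,0,0,2,0,1,1,1,0,0,1,1,2,0,0,0,0,2,2]
Step 6: insert dcc at [13, 15, 20, 34] -> counters=[2,0,0,0,0,1,0,1,0,0,1,0,1,1,0,1,0,1,0,0,3,0,1,1,1,0,0,1,1,2,0,0,0,0,3,2]
Final counters=[2,0,0,0,0,1,0,1,0,0,1,0,1,1,0,1,0,1,0,0,3,0,1,1,1,0,0,1,1,2,0,0,0,0,3,2] -> counters[13]=1

Answer: 1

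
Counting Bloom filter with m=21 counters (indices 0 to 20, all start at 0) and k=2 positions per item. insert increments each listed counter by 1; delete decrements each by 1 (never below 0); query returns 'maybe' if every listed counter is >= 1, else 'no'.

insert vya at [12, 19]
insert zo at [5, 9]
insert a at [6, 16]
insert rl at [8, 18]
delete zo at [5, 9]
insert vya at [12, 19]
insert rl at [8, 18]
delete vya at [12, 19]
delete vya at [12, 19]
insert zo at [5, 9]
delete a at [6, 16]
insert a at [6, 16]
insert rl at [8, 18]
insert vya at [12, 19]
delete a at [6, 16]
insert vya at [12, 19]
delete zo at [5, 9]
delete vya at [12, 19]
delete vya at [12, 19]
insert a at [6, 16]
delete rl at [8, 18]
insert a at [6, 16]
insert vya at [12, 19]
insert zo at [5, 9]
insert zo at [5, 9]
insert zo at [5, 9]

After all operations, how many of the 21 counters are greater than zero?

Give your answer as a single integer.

Answer: 8

Derivation:
Step 1: insert vya at [12, 19] -> counters=[0,0,0,0,0,0,0,0,0,0,0,0,1,0,0,0,0,0,0,1,0]
Step 2: insert zo at [5, 9] -> counters=[0,0,0,0,0,1,0,0,0,1,0,0,1,0,0,0,0,0,0,1,0]
Step 3: insert a at [6, 16] -> counters=[0,0,0,0,0,1,1,0,0,1,0,0,1,0,0,0,1,0,0,1,0]
Step 4: insert rl at [8, 18] -> counters=[0,0,0,0,0,1,1,0,1,1,0,0,1,0,0,0,1,0,1,1,0]
Step 5: delete zo at [5, 9] -> counters=[0,0,0,0,0,0,1,0,1,0,0,0,1,0,0,0,1,0,1,1,0]
Step 6: insert vya at [12, 19] -> counters=[0,0,0,0,0,0,1,0,1,0,0,0,2,0,0,0,1,0,1,2,0]
Step 7: insert rl at [8, 18] -> counters=[0,0,0,0,0,0,1,0,2,0,0,0,2,0,0,0,1,0,2,2,0]
Step 8: delete vya at [12, 19] -> counters=[0,0,0,0,0,0,1,0,2,0,0,0,1,0,0,0,1,0,2,1,0]
Step 9: delete vya at [12, 19] -> counters=[0,0,0,0,0,0,1,0,2,0,0,0,0,0,0,0,1,0,2,0,0]
Step 10: insert zo at [5, 9] -> counters=[0,0,0,0,0,1,1,0,2,1,0,0,0,0,0,0,1,0,2,0,0]
Step 11: delete a at [6, 16] -> counters=[0,0,0,0,0,1,0,0,2,1,0,0,0,0,0,0,0,0,2,0,0]
Step 12: insert a at [6, 16] -> counters=[0,0,0,0,0,1,1,0,2,1,0,0,0,0,0,0,1,0,2,0,0]
Step 13: insert rl at [8, 18] -> counters=[0,0,0,0,0,1,1,0,3,1,0,0,0,0,0,0,1,0,3,0,0]
Step 14: insert vya at [12, 19] -> counters=[0,0,0,0,0,1,1,0,3,1,0,0,1,0,0,0,1,0,3,1,0]
Step 15: delete a at [6, 16] -> counters=[0,0,0,0,0,1,0,0,3,1,0,0,1,0,0,0,0,0,3,1,0]
Step 16: insert vya at [12, 19] -> counters=[0,0,0,0,0,1,0,0,3,1,0,0,2,0,0,0,0,0,3,2,0]
Step 17: delete zo at [5, 9] -> counters=[0,0,0,0,0,0,0,0,3,0,0,0,2,0,0,0,0,0,3,2,0]
Step 18: delete vya at [12, 19] -> counters=[0,0,0,0,0,0,0,0,3,0,0,0,1,0,0,0,0,0,3,1,0]
Step 19: delete vya at [12, 19] -> counters=[0,0,0,0,0,0,0,0,3,0,0,0,0,0,0,0,0,0,3,0,0]
Step 20: insert a at [6, 16] -> counters=[0,0,0,0,0,0,1,0,3,0,0,0,0,0,0,0,1,0,3,0,0]
Step 21: delete rl at [8, 18] -> counters=[0,0,0,0,0,0,1,0,2,0,0,0,0,0,0,0,1,0,2,0,0]
Step 22: insert a at [6, 16] -> counters=[0,0,0,0,0,0,2,0,2,0,0,0,0,0,0,0,2,0,2,0,0]
Step 23: insert vya at [12, 19] -> counters=[0,0,0,0,0,0,2,0,2,0,0,0,1,0,0,0,2,0,2,1,0]
Step 24: insert zo at [5, 9] -> counters=[0,0,0,0,0,1,2,0,2,1,0,0,1,0,0,0,2,0,2,1,0]
Step 25: insert zo at [5, 9] -> counters=[0,0,0,0,0,2,2,0,2,2,0,0,1,0,0,0,2,0,2,1,0]
Step 26: insert zo at [5, 9] -> counters=[0,0,0,0,0,3,2,0,2,3,0,0,1,0,0,0,2,0,2,1,0]
Final counters=[0,0,0,0,0,3,2,0,2,3,0,0,1,0,0,0,2,0,2,1,0] -> 8 nonzero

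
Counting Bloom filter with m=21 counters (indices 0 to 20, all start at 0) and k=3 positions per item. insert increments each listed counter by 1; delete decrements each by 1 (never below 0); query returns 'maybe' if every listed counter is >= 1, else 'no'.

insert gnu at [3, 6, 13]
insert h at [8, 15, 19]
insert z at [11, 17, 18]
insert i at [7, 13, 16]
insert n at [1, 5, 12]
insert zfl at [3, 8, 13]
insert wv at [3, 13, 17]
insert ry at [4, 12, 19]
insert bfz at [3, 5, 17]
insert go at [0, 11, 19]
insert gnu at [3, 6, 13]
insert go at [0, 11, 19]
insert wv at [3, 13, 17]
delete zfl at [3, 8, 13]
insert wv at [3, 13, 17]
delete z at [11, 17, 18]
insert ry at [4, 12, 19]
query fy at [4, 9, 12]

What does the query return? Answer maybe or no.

Step 1: insert gnu at [3, 6, 13] -> counters=[0,0,0,1,0,0,1,0,0,0,0,0,0,1,0,0,0,0,0,0,0]
Step 2: insert h at [8, 15, 19] -> counters=[0,0,0,1,0,0,1,0,1,0,0,0,0,1,0,1,0,0,0,1,0]
Step 3: insert z at [11, 17, 18] -> counters=[0,0,0,1,0,0,1,0,1,0,0,1,0,1,0,1,0,1,1,1,0]
Step 4: insert i at [7, 13, 16] -> counters=[0,0,0,1,0,0,1,1,1,0,0,1,0,2,0,1,1,1,1,1,0]
Step 5: insert n at [1, 5, 12] -> counters=[0,1,0,1,0,1,1,1,1,0,0,1,1,2,0,1,1,1,1,1,0]
Step 6: insert zfl at [3, 8, 13] -> counters=[0,1,0,2,0,1,1,1,2,0,0,1,1,3,0,1,1,1,1,1,0]
Step 7: insert wv at [3, 13, 17] -> counters=[0,1,0,3,0,1,1,1,2,0,0,1,1,4,0,1,1,2,1,1,0]
Step 8: insert ry at [4, 12, 19] -> counters=[0,1,0,3,1,1,1,1,2,0,0,1,2,4,0,1,1,2,1,2,0]
Step 9: insert bfz at [3, 5, 17] -> counters=[0,1,0,4,1,2,1,1,2,0,0,1,2,4,0,1,1,3,1,2,0]
Step 10: insert go at [0, 11, 19] -> counters=[1,1,0,4,1,2,1,1,2,0,0,2,2,4,0,1,1,3,1,3,0]
Step 11: insert gnu at [3, 6, 13] -> counters=[1,1,0,5,1,2,2,1,2,0,0,2,2,5,0,1,1,3,1,3,0]
Step 12: insert go at [0, 11, 19] -> counters=[2,1,0,5,1,2,2,1,2,0,0,3,2,5,0,1,1,3,1,4,0]
Step 13: insert wv at [3, 13, 17] -> counters=[2,1,0,6,1,2,2,1,2,0,0,3,2,6,0,1,1,4,1,4,0]
Step 14: delete zfl at [3, 8, 13] -> counters=[2,1,0,5,1,2,2,1,1,0,0,3,2,5,0,1,1,4,1,4,0]
Step 15: insert wv at [3, 13, 17] -> counters=[2,1,0,6,1,2,2,1,1,0,0,3,2,6,0,1,1,5,1,4,0]
Step 16: delete z at [11, 17, 18] -> counters=[2,1,0,6,1,2,2,1,1,0,0,2,2,6,0,1,1,4,0,4,0]
Step 17: insert ry at [4, 12, 19] -> counters=[2,1,0,6,2,2,2,1,1,0,0,2,3,6,0,1,1,4,0,5,0]
Query fy: check counters[4]=2 counters[9]=0 counters[12]=3 -> no

Answer: no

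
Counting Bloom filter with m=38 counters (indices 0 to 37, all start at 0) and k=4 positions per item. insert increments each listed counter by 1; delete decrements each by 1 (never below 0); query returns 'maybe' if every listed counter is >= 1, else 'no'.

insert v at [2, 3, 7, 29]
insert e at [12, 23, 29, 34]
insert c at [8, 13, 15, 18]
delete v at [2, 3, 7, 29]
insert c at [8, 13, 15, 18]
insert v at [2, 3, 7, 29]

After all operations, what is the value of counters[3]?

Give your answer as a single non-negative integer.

Step 1: insert v at [2, 3, 7, 29] -> counters=[0,0,1,1,0,0,0,1,0,0,0,0,0,0,0,0,0,0,0,0,0,0,0,0,0,0,0,0,0,1,0,0,0,0,0,0,0,0]
Step 2: insert e at [12, 23, 29, 34] -> counters=[0,0,1,1,0,0,0,1,0,0,0,0,1,0,0,0,0,0,0,0,0,0,0,1,0,0,0,0,0,2,0,0,0,0,1,0,0,0]
Step 3: insert c at [8, 13, 15, 18] -> counters=[0,0,1,1,0,0,0,1,1,0,0,0,1,1,0,1,0,0,1,0,0,0,0,1,0,0,0,0,0,2,0,0,0,0,1,0,0,0]
Step 4: delete v at [2, 3, 7, 29] -> counters=[0,0,0,0,0,0,0,0,1,0,0,0,1,1,0,1,0,0,1,0,0,0,0,1,0,0,0,0,0,1,0,0,0,0,1,0,0,0]
Step 5: insert c at [8, 13, 15, 18] -> counters=[0,0,0,0,0,0,0,0,2,0,0,0,1,2,0,2,0,0,2,0,0,0,0,1,0,0,0,0,0,1,0,0,0,0,1,0,0,0]
Step 6: insert v at [2, 3, 7, 29] -> counters=[0,0,1,1,0,0,0,1,2,0,0,0,1,2,0,2,0,0,2,0,0,0,0,1,0,0,0,0,0,2,0,0,0,0,1,0,0,0]
Final counters=[0,0,1,1,0,0,0,1,2,0,0,0,1,2,0,2,0,0,2,0,0,0,0,1,0,0,0,0,0,2,0,0,0,0,1,0,0,0] -> counters[3]=1

Answer: 1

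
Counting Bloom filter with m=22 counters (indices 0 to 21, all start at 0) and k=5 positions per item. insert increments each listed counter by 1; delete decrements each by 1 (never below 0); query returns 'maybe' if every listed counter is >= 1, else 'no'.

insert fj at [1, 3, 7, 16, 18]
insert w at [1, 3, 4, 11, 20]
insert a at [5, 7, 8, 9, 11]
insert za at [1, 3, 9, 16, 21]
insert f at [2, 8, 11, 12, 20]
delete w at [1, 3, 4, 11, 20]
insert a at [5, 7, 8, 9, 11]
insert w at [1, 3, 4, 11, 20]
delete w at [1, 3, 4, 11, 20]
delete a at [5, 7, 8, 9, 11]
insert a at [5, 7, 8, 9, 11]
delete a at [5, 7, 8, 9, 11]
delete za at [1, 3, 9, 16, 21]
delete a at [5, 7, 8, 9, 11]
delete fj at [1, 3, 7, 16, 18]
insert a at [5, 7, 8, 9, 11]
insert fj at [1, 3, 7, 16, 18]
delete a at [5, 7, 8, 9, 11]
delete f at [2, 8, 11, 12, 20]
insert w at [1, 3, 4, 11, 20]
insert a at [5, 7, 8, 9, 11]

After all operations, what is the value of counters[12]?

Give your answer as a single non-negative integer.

Answer: 0

Derivation:
Step 1: insert fj at [1, 3, 7, 16, 18] -> counters=[0,1,0,1,0,0,0,1,0,0,0,0,0,0,0,0,1,0,1,0,0,0]
Step 2: insert w at [1, 3, 4, 11, 20] -> counters=[0,2,0,2,1,0,0,1,0,0,0,1,0,0,0,0,1,0,1,0,1,0]
Step 3: insert a at [5, 7, 8, 9, 11] -> counters=[0,2,0,2,1,1,0,2,1,1,0,2,0,0,0,0,1,0,1,0,1,0]
Step 4: insert za at [1, 3, 9, 16, 21] -> counters=[0,3,0,3,1,1,0,2,1,2,0,2,0,0,0,0,2,0,1,0,1,1]
Step 5: insert f at [2, 8, 11, 12, 20] -> counters=[0,3,1,3,1,1,0,2,2,2,0,3,1,0,0,0,2,0,1,0,2,1]
Step 6: delete w at [1, 3, 4, 11, 20] -> counters=[0,2,1,2,0,1,0,2,2,2,0,2,1,0,0,0,2,0,1,0,1,1]
Step 7: insert a at [5, 7, 8, 9, 11] -> counters=[0,2,1,2,0,2,0,3,3,3,0,3,1,0,0,0,2,0,1,0,1,1]
Step 8: insert w at [1, 3, 4, 11, 20] -> counters=[0,3,1,3,1,2,0,3,3,3,0,4,1,0,0,0,2,0,1,0,2,1]
Step 9: delete w at [1, 3, 4, 11, 20] -> counters=[0,2,1,2,0,2,0,3,3,3,0,3,1,0,0,0,2,0,1,0,1,1]
Step 10: delete a at [5, 7, 8, 9, 11] -> counters=[0,2,1,2,0,1,0,2,2,2,0,2,1,0,0,0,2,0,1,0,1,1]
Step 11: insert a at [5, 7, 8, 9, 11] -> counters=[0,2,1,2,0,2,0,3,3,3,0,3,1,0,0,0,2,0,1,0,1,1]
Step 12: delete a at [5, 7, 8, 9, 11] -> counters=[0,2,1,2,0,1,0,2,2,2,0,2,1,0,0,0,2,0,1,0,1,1]
Step 13: delete za at [1, 3, 9, 16, 21] -> counters=[0,1,1,1,0,1,0,2,2,1,0,2,1,0,0,0,1,0,1,0,1,0]
Step 14: delete a at [5, 7, 8, 9, 11] -> counters=[0,1,1,1,0,0,0,1,1,0,0,1,1,0,0,0,1,0,1,0,1,0]
Step 15: delete fj at [1, 3, 7, 16, 18] -> counters=[0,0,1,0,0,0,0,0,1,0,0,1,1,0,0,0,0,0,0,0,1,0]
Step 16: insert a at [5, 7, 8, 9, 11] -> counters=[0,0,1,0,0,1,0,1,2,1,0,2,1,0,0,0,0,0,0,0,1,0]
Step 17: insert fj at [1, 3, 7, 16, 18] -> counters=[0,1,1,1,0,1,0,2,2,1,0,2,1,0,0,0,1,0,1,0,1,0]
Step 18: delete a at [5, 7, 8, 9, 11] -> counters=[0,1,1,1,0,0,0,1,1,0,0,1,1,0,0,0,1,0,1,0,1,0]
Step 19: delete f at [2, 8, 11, 12, 20] -> counters=[0,1,0,1,0,0,0,1,0,0,0,0,0,0,0,0,1,0,1,0,0,0]
Step 20: insert w at [1, 3, 4, 11, 20] -> counters=[0,2,0,2,1,0,0,1,0,0,0,1,0,0,0,0,1,0,1,0,1,0]
Step 21: insert a at [5, 7, 8, 9, 11] -> counters=[0,2,0,2,1,1,0,2,1,1,0,2,0,0,0,0,1,0,1,0,1,0]
Final counters=[0,2,0,2,1,1,0,2,1,1,0,2,0,0,0,0,1,0,1,0,1,0] -> counters[12]=0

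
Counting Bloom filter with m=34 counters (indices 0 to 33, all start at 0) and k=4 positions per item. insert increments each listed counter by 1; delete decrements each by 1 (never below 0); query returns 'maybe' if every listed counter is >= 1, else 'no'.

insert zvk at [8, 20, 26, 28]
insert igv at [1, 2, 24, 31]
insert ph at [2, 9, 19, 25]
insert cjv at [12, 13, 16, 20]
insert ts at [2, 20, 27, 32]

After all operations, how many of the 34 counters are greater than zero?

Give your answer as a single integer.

Step 1: insert zvk at [8, 20, 26, 28] -> counters=[0,0,0,0,0,0,0,0,1,0,0,0,0,0,0,0,0,0,0,0,1,0,0,0,0,0,1,0,1,0,0,0,0,0]
Step 2: insert igv at [1, 2, 24, 31] -> counters=[0,1,1,0,0,0,0,0,1,0,0,0,0,0,0,0,0,0,0,0,1,0,0,0,1,0,1,0,1,0,0,1,0,0]
Step 3: insert ph at [2, 9, 19, 25] -> counters=[0,1,2,0,0,0,0,0,1,1,0,0,0,0,0,0,0,0,0,1,1,0,0,0,1,1,1,0,1,0,0,1,0,0]
Step 4: insert cjv at [12, 13, 16, 20] -> counters=[0,1,2,0,0,0,0,0,1,1,0,0,1,1,0,0,1,0,0,1,2,0,0,0,1,1,1,0,1,0,0,1,0,0]
Step 5: insert ts at [2, 20, 27, 32] -> counters=[0,1,3,0,0,0,0,0,1,1,0,0,1,1,0,0,1,0,0,1,3,0,0,0,1,1,1,1,1,0,0,1,1,0]
Final counters=[0,1,3,0,0,0,0,0,1,1,0,0,1,1,0,0,1,0,0,1,3,0,0,0,1,1,1,1,1,0,0,1,1,0] -> 16 nonzero

Answer: 16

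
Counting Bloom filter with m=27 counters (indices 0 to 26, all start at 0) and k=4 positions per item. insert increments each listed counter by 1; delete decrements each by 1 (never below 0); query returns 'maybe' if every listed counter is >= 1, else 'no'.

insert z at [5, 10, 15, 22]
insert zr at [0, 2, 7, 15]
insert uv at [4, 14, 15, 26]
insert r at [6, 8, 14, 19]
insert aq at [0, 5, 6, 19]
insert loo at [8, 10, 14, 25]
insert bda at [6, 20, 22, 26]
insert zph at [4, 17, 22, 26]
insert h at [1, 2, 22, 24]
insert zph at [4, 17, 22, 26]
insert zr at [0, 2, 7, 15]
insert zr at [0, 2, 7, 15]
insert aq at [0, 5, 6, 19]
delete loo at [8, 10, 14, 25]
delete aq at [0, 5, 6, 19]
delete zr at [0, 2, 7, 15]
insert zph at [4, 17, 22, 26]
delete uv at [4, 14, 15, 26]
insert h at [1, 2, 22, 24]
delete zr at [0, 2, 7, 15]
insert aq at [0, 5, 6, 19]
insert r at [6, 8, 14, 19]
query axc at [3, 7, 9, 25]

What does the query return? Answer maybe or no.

Answer: no

Derivation:
Step 1: insert z at [5, 10, 15, 22] -> counters=[0,0,0,0,0,1,0,0,0,0,1,0,0,0,0,1,0,0,0,0,0,0,1,0,0,0,0]
Step 2: insert zr at [0, 2, 7, 15] -> counters=[1,0,1,0,0,1,0,1,0,0,1,0,0,0,0,2,0,0,0,0,0,0,1,0,0,0,0]
Step 3: insert uv at [4, 14, 15, 26] -> counters=[1,0,1,0,1,1,0,1,0,0,1,0,0,0,1,3,0,0,0,0,0,0,1,0,0,0,1]
Step 4: insert r at [6, 8, 14, 19] -> counters=[1,0,1,0,1,1,1,1,1,0,1,0,0,0,2,3,0,0,0,1,0,0,1,0,0,0,1]
Step 5: insert aq at [0, 5, 6, 19] -> counters=[2,0,1,0,1,2,2,1,1,0,1,0,0,0,2,3,0,0,0,2,0,0,1,0,0,0,1]
Step 6: insert loo at [8, 10, 14, 25] -> counters=[2,0,1,0,1,2,2,1,2,0,2,0,0,0,3,3,0,0,0,2,0,0,1,0,0,1,1]
Step 7: insert bda at [6, 20, 22, 26] -> counters=[2,0,1,0,1,2,3,1,2,0,2,0,0,0,3,3,0,0,0,2,1,0,2,0,0,1,2]
Step 8: insert zph at [4, 17, 22, 26] -> counters=[2,0,1,0,2,2,3,1,2,0,2,0,0,0,3,3,0,1,0,2,1,0,3,0,0,1,3]
Step 9: insert h at [1, 2, 22, 24] -> counters=[2,1,2,0,2,2,3,1,2,0,2,0,0,0,3,3,0,1,0,2,1,0,4,0,1,1,3]
Step 10: insert zph at [4, 17, 22, 26] -> counters=[2,1,2,0,3,2,3,1,2,0,2,0,0,0,3,3,0,2,0,2,1,0,5,0,1,1,4]
Step 11: insert zr at [0, 2, 7, 15] -> counters=[3,1,3,0,3,2,3,2,2,0,2,0,0,0,3,4,0,2,0,2,1,0,5,0,1,1,4]
Step 12: insert zr at [0, 2, 7, 15] -> counters=[4,1,4,0,3,2,3,3,2,0,2,0,0,0,3,5,0,2,0,2,1,0,5,0,1,1,4]
Step 13: insert aq at [0, 5, 6, 19] -> counters=[5,1,4,0,3,3,4,3,2,0,2,0,0,0,3,5,0,2,0,3,1,0,5,0,1,1,4]
Step 14: delete loo at [8, 10, 14, 25] -> counters=[5,1,4,0,3,3,4,3,1,0,1,0,0,0,2,5,0,2,0,3,1,0,5,0,1,0,4]
Step 15: delete aq at [0, 5, 6, 19] -> counters=[4,1,4,0,3,2,3,3,1,0,1,0,0,0,2,5,0,2,0,2,1,0,5,0,1,0,4]
Step 16: delete zr at [0, 2, 7, 15] -> counters=[3,1,3,0,3,2,3,2,1,0,1,0,0,0,2,4,0,2,0,2,1,0,5,0,1,0,4]
Step 17: insert zph at [4, 17, 22, 26] -> counters=[3,1,3,0,4,2,3,2,1,0,1,0,0,0,2,4,0,3,0,2,1,0,6,0,1,0,5]
Step 18: delete uv at [4, 14, 15, 26] -> counters=[3,1,3,0,3,2,3,2,1,0,1,0,0,0,1,3,0,3,0,2,1,0,6,0,1,0,4]
Step 19: insert h at [1, 2, 22, 24] -> counters=[3,2,4,0,3,2,3,2,1,0,1,0,0,0,1,3,0,3,0,2,1,0,7,0,2,0,4]
Step 20: delete zr at [0, 2, 7, 15] -> counters=[2,2,3,0,3,2,3,1,1,0,1,0,0,0,1,2,0,3,0,2,1,0,7,0,2,0,4]
Step 21: insert aq at [0, 5, 6, 19] -> counters=[3,2,3,0,3,3,4,1,1,0,1,0,0,0,1,2,0,3,0,3,1,0,7,0,2,0,4]
Step 22: insert r at [6, 8, 14, 19] -> counters=[3,2,3,0,3,3,5,1,2,0,1,0,0,0,2,2,0,3,0,4,1,0,7,0,2,0,4]
Query axc: check counters[3]=0 counters[7]=1 counters[9]=0 counters[25]=0 -> no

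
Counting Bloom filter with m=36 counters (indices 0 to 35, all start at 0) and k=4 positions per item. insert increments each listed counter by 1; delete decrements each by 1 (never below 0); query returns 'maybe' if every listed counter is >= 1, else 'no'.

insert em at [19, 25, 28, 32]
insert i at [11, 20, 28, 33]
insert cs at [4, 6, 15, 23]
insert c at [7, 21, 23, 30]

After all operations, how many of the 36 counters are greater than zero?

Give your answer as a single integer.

Answer: 14

Derivation:
Step 1: insert em at [19, 25, 28, 32] -> counters=[0,0,0,0,0,0,0,0,0,0,0,0,0,0,0,0,0,0,0,1,0,0,0,0,0,1,0,0,1,0,0,0,1,0,0,0]
Step 2: insert i at [11, 20, 28, 33] -> counters=[0,0,0,0,0,0,0,0,0,0,0,1,0,0,0,0,0,0,0,1,1,0,0,0,0,1,0,0,2,0,0,0,1,1,0,0]
Step 3: insert cs at [4, 6, 15, 23] -> counters=[0,0,0,0,1,0,1,0,0,0,0,1,0,0,0,1,0,0,0,1,1,0,0,1,0,1,0,0,2,0,0,0,1,1,0,0]
Step 4: insert c at [7, 21, 23, 30] -> counters=[0,0,0,0,1,0,1,1,0,0,0,1,0,0,0,1,0,0,0,1,1,1,0,2,0,1,0,0,2,0,1,0,1,1,0,0]
Final counters=[0,0,0,0,1,0,1,1,0,0,0,1,0,0,0,1,0,0,0,1,1,1,0,2,0,1,0,0,2,0,1,0,1,1,0,0] -> 14 nonzero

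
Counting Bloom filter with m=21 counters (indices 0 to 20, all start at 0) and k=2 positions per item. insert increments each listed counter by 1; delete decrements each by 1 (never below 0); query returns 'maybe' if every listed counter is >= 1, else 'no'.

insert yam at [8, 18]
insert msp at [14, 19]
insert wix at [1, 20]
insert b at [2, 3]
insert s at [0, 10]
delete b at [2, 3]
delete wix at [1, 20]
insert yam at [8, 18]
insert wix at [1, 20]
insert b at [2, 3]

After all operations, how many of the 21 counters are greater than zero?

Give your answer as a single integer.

Answer: 10

Derivation:
Step 1: insert yam at [8, 18] -> counters=[0,0,0,0,0,0,0,0,1,0,0,0,0,0,0,0,0,0,1,0,0]
Step 2: insert msp at [14, 19] -> counters=[0,0,0,0,0,0,0,0,1,0,0,0,0,0,1,0,0,0,1,1,0]
Step 3: insert wix at [1, 20] -> counters=[0,1,0,0,0,0,0,0,1,0,0,0,0,0,1,0,0,0,1,1,1]
Step 4: insert b at [2, 3] -> counters=[0,1,1,1,0,0,0,0,1,0,0,0,0,0,1,0,0,0,1,1,1]
Step 5: insert s at [0, 10] -> counters=[1,1,1,1,0,0,0,0,1,0,1,0,0,0,1,0,0,0,1,1,1]
Step 6: delete b at [2, 3] -> counters=[1,1,0,0,0,0,0,0,1,0,1,0,0,0,1,0,0,0,1,1,1]
Step 7: delete wix at [1, 20] -> counters=[1,0,0,0,0,0,0,0,1,0,1,0,0,0,1,0,0,0,1,1,0]
Step 8: insert yam at [8, 18] -> counters=[1,0,0,0,0,0,0,0,2,0,1,0,0,0,1,0,0,0,2,1,0]
Step 9: insert wix at [1, 20] -> counters=[1,1,0,0,0,0,0,0,2,0,1,0,0,0,1,0,0,0,2,1,1]
Step 10: insert b at [2, 3] -> counters=[1,1,1,1,0,0,0,0,2,0,1,0,0,0,1,0,0,0,2,1,1]
Final counters=[1,1,1,1,0,0,0,0,2,0,1,0,0,0,1,0,0,0,2,1,1] -> 10 nonzero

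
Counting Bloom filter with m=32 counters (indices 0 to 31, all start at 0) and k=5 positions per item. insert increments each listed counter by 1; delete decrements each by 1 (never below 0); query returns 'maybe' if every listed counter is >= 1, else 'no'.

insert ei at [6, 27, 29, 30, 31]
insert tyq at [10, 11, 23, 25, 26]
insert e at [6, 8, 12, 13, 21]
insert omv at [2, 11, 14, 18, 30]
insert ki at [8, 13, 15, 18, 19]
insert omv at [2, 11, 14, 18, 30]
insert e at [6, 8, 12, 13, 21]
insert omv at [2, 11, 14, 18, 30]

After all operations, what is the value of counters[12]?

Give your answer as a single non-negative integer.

Step 1: insert ei at [6, 27, 29, 30, 31] -> counters=[0,0,0,0,0,0,1,0,0,0,0,0,0,0,0,0,0,0,0,0,0,0,0,0,0,0,0,1,0,1,1,1]
Step 2: insert tyq at [10, 11, 23, 25, 26] -> counters=[0,0,0,0,0,0,1,0,0,0,1,1,0,0,0,0,0,0,0,0,0,0,0,1,0,1,1,1,0,1,1,1]
Step 3: insert e at [6, 8, 12, 13, 21] -> counters=[0,0,0,0,0,0,2,0,1,0,1,1,1,1,0,0,0,0,0,0,0,1,0,1,0,1,1,1,0,1,1,1]
Step 4: insert omv at [2, 11, 14, 18, 30] -> counters=[0,0,1,0,0,0,2,0,1,0,1,2,1,1,1,0,0,0,1,0,0,1,0,1,0,1,1,1,0,1,2,1]
Step 5: insert ki at [8, 13, 15, 18, 19] -> counters=[0,0,1,0,0,0,2,0,2,0,1,2,1,2,1,1,0,0,2,1,0,1,0,1,0,1,1,1,0,1,2,1]
Step 6: insert omv at [2, 11, 14, 18, 30] -> counters=[0,0,2,0,0,0,2,0,2,0,1,3,1,2,2,1,0,0,3,1,0,1,0,1,0,1,1,1,0,1,3,1]
Step 7: insert e at [6, 8, 12, 13, 21] -> counters=[0,0,2,0,0,0,3,0,3,0,1,3,2,3,2,1,0,0,3,1,0,2,0,1,0,1,1,1,0,1,3,1]
Step 8: insert omv at [2, 11, 14, 18, 30] -> counters=[0,0,3,0,0,0,3,0,3,0,1,4,2,3,3,1,0,0,4,1,0,2,0,1,0,1,1,1,0,1,4,1]
Final counters=[0,0,3,0,0,0,3,0,3,0,1,4,2,3,3,1,0,0,4,1,0,2,0,1,0,1,1,1,0,1,4,1] -> counters[12]=2

Answer: 2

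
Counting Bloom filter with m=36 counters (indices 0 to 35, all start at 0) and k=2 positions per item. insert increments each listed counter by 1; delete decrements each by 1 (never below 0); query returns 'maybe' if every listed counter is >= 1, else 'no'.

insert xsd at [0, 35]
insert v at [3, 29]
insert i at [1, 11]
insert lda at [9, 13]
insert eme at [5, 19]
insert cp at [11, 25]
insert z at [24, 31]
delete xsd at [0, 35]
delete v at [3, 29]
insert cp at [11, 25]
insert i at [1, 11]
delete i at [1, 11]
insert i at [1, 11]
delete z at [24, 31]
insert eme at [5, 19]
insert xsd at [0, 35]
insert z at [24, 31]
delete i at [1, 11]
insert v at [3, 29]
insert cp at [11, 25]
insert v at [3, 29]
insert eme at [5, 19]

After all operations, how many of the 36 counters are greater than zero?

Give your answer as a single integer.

Answer: 13

Derivation:
Step 1: insert xsd at [0, 35] -> counters=[1,0,0,0,0,0,0,0,0,0,0,0,0,0,0,0,0,0,0,0,0,0,0,0,0,0,0,0,0,0,0,0,0,0,0,1]
Step 2: insert v at [3, 29] -> counters=[1,0,0,1,0,0,0,0,0,0,0,0,0,0,0,0,0,0,0,0,0,0,0,0,0,0,0,0,0,1,0,0,0,0,0,1]
Step 3: insert i at [1, 11] -> counters=[1,1,0,1,0,0,0,0,0,0,0,1,0,0,0,0,0,0,0,0,0,0,0,0,0,0,0,0,0,1,0,0,0,0,0,1]
Step 4: insert lda at [9, 13] -> counters=[1,1,0,1,0,0,0,0,0,1,0,1,0,1,0,0,0,0,0,0,0,0,0,0,0,0,0,0,0,1,0,0,0,0,0,1]
Step 5: insert eme at [5, 19] -> counters=[1,1,0,1,0,1,0,0,0,1,0,1,0,1,0,0,0,0,0,1,0,0,0,0,0,0,0,0,0,1,0,0,0,0,0,1]
Step 6: insert cp at [11, 25] -> counters=[1,1,0,1,0,1,0,0,0,1,0,2,0,1,0,0,0,0,0,1,0,0,0,0,0,1,0,0,0,1,0,0,0,0,0,1]
Step 7: insert z at [24, 31] -> counters=[1,1,0,1,0,1,0,0,0,1,0,2,0,1,0,0,0,0,0,1,0,0,0,0,1,1,0,0,0,1,0,1,0,0,0,1]
Step 8: delete xsd at [0, 35] -> counters=[0,1,0,1,0,1,0,0,0,1,0,2,0,1,0,0,0,0,0,1,0,0,0,0,1,1,0,0,0,1,0,1,0,0,0,0]
Step 9: delete v at [3, 29] -> counters=[0,1,0,0,0,1,0,0,0,1,0,2,0,1,0,0,0,0,0,1,0,0,0,0,1,1,0,0,0,0,0,1,0,0,0,0]
Step 10: insert cp at [11, 25] -> counters=[0,1,0,0,0,1,0,0,0,1,0,3,0,1,0,0,0,0,0,1,0,0,0,0,1,2,0,0,0,0,0,1,0,0,0,0]
Step 11: insert i at [1, 11] -> counters=[0,2,0,0,0,1,0,0,0,1,0,4,0,1,0,0,0,0,0,1,0,0,0,0,1,2,0,0,0,0,0,1,0,0,0,0]
Step 12: delete i at [1, 11] -> counters=[0,1,0,0,0,1,0,0,0,1,0,3,0,1,0,0,0,0,0,1,0,0,0,0,1,2,0,0,0,0,0,1,0,0,0,0]
Step 13: insert i at [1, 11] -> counters=[0,2,0,0,0,1,0,0,0,1,0,4,0,1,0,0,0,0,0,1,0,0,0,0,1,2,0,0,0,0,0,1,0,0,0,0]
Step 14: delete z at [24, 31] -> counters=[0,2,0,0,0,1,0,0,0,1,0,4,0,1,0,0,0,0,0,1,0,0,0,0,0,2,0,0,0,0,0,0,0,0,0,0]
Step 15: insert eme at [5, 19] -> counters=[0,2,0,0,0,2,0,0,0,1,0,4,0,1,0,0,0,0,0,2,0,0,0,0,0,2,0,0,0,0,0,0,0,0,0,0]
Step 16: insert xsd at [0, 35] -> counters=[1,2,0,0,0,2,0,0,0,1,0,4,0,1,0,0,0,0,0,2,0,0,0,0,0,2,0,0,0,0,0,0,0,0,0,1]
Step 17: insert z at [24, 31] -> counters=[1,2,0,0,0,2,0,0,0,1,0,4,0,1,0,0,0,0,0,2,0,0,0,0,1,2,0,0,0,0,0,1,0,0,0,1]
Step 18: delete i at [1, 11] -> counters=[1,1,0,0,0,2,0,0,0,1,0,3,0,1,0,0,0,0,0,2,0,0,0,0,1,2,0,0,0,0,0,1,0,0,0,1]
Step 19: insert v at [3, 29] -> counters=[1,1,0,1,0,2,0,0,0,1,0,3,0,1,0,0,0,0,0,2,0,0,0,0,1,2,0,0,0,1,0,1,0,0,0,1]
Step 20: insert cp at [11, 25] -> counters=[1,1,0,1,0,2,0,0,0,1,0,4,0,1,0,0,0,0,0,2,0,0,0,0,1,3,0,0,0,1,0,1,0,0,0,1]
Step 21: insert v at [3, 29] -> counters=[1,1,0,2,0,2,0,0,0,1,0,4,0,1,0,0,0,0,0,2,0,0,0,0,1,3,0,0,0,2,0,1,0,0,0,1]
Step 22: insert eme at [5, 19] -> counters=[1,1,0,2,0,3,0,0,0,1,0,4,0,1,0,0,0,0,0,3,0,0,0,0,1,3,0,0,0,2,0,1,0,0,0,1]
Final counters=[1,1,0,2,0,3,0,0,0,1,0,4,0,1,0,0,0,0,0,3,0,0,0,0,1,3,0,0,0,2,0,1,0,0,0,1] -> 13 nonzero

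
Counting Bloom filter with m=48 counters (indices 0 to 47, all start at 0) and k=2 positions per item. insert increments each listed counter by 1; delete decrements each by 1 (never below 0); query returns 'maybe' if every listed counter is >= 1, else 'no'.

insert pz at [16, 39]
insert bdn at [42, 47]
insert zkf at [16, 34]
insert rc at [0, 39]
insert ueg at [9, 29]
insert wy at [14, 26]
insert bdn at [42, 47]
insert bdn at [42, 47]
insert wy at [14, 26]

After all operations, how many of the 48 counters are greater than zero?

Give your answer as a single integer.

Answer: 10

Derivation:
Step 1: insert pz at [16, 39] -> counters=[0,0,0,0,0,0,0,0,0,0,0,0,0,0,0,0,1,0,0,0,0,0,0,0,0,0,0,0,0,0,0,0,0,0,0,0,0,0,0,1,0,0,0,0,0,0,0,0]
Step 2: insert bdn at [42, 47] -> counters=[0,0,0,0,0,0,0,0,0,0,0,0,0,0,0,0,1,0,0,0,0,0,0,0,0,0,0,0,0,0,0,0,0,0,0,0,0,0,0,1,0,0,1,0,0,0,0,1]
Step 3: insert zkf at [16, 34] -> counters=[0,0,0,0,0,0,0,0,0,0,0,0,0,0,0,0,2,0,0,0,0,0,0,0,0,0,0,0,0,0,0,0,0,0,1,0,0,0,0,1,0,0,1,0,0,0,0,1]
Step 4: insert rc at [0, 39] -> counters=[1,0,0,0,0,0,0,0,0,0,0,0,0,0,0,0,2,0,0,0,0,0,0,0,0,0,0,0,0,0,0,0,0,0,1,0,0,0,0,2,0,0,1,0,0,0,0,1]
Step 5: insert ueg at [9, 29] -> counters=[1,0,0,0,0,0,0,0,0,1,0,0,0,0,0,0,2,0,0,0,0,0,0,0,0,0,0,0,0,1,0,0,0,0,1,0,0,0,0,2,0,0,1,0,0,0,0,1]
Step 6: insert wy at [14, 26] -> counters=[1,0,0,0,0,0,0,0,0,1,0,0,0,0,1,0,2,0,0,0,0,0,0,0,0,0,1,0,0,1,0,0,0,0,1,0,0,0,0,2,0,0,1,0,0,0,0,1]
Step 7: insert bdn at [42, 47] -> counters=[1,0,0,0,0,0,0,0,0,1,0,0,0,0,1,0,2,0,0,0,0,0,0,0,0,0,1,0,0,1,0,0,0,0,1,0,0,0,0,2,0,0,2,0,0,0,0,2]
Step 8: insert bdn at [42, 47] -> counters=[1,0,0,0,0,0,0,0,0,1,0,0,0,0,1,0,2,0,0,0,0,0,0,0,0,0,1,0,0,1,0,0,0,0,1,0,0,0,0,2,0,0,3,0,0,0,0,3]
Step 9: insert wy at [14, 26] -> counters=[1,0,0,0,0,0,0,0,0,1,0,0,0,0,2,0,2,0,0,0,0,0,0,0,0,0,2,0,0,1,0,0,0,0,1,0,0,0,0,2,0,0,3,0,0,0,0,3]
Final counters=[1,0,0,0,0,0,0,0,0,1,0,0,0,0,2,0,2,0,0,0,0,0,0,0,0,0,2,0,0,1,0,0,0,0,1,0,0,0,0,2,0,0,3,0,0,0,0,3] -> 10 nonzero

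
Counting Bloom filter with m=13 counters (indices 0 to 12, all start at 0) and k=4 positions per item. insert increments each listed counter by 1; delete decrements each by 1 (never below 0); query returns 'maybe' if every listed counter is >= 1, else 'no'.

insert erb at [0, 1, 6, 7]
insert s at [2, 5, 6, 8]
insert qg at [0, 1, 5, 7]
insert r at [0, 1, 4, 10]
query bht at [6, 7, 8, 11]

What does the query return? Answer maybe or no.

Answer: no

Derivation:
Step 1: insert erb at [0, 1, 6, 7] -> counters=[1,1,0,0,0,0,1,1,0,0,0,0,0]
Step 2: insert s at [2, 5, 6, 8] -> counters=[1,1,1,0,0,1,2,1,1,0,0,0,0]
Step 3: insert qg at [0, 1, 5, 7] -> counters=[2,2,1,0,0,2,2,2,1,0,0,0,0]
Step 4: insert r at [0, 1, 4, 10] -> counters=[3,3,1,0,1,2,2,2,1,0,1,0,0]
Query bht: check counters[6]=2 counters[7]=2 counters[8]=1 counters[11]=0 -> no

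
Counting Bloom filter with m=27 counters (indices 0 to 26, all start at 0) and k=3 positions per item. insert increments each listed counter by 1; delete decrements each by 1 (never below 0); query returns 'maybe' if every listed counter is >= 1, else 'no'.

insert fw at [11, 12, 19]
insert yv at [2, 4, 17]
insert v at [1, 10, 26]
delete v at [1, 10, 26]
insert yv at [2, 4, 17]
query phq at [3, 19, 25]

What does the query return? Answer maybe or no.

Answer: no

Derivation:
Step 1: insert fw at [11, 12, 19] -> counters=[0,0,0,0,0,0,0,0,0,0,0,1,1,0,0,0,0,0,0,1,0,0,0,0,0,0,0]
Step 2: insert yv at [2, 4, 17] -> counters=[0,0,1,0,1,0,0,0,0,0,0,1,1,0,0,0,0,1,0,1,0,0,0,0,0,0,0]
Step 3: insert v at [1, 10, 26] -> counters=[0,1,1,0,1,0,0,0,0,0,1,1,1,0,0,0,0,1,0,1,0,0,0,0,0,0,1]
Step 4: delete v at [1, 10, 26] -> counters=[0,0,1,0,1,0,0,0,0,0,0,1,1,0,0,0,0,1,0,1,0,0,0,0,0,0,0]
Step 5: insert yv at [2, 4, 17] -> counters=[0,0,2,0,2,0,0,0,0,0,0,1,1,0,0,0,0,2,0,1,0,0,0,0,0,0,0]
Query phq: check counters[3]=0 counters[19]=1 counters[25]=0 -> no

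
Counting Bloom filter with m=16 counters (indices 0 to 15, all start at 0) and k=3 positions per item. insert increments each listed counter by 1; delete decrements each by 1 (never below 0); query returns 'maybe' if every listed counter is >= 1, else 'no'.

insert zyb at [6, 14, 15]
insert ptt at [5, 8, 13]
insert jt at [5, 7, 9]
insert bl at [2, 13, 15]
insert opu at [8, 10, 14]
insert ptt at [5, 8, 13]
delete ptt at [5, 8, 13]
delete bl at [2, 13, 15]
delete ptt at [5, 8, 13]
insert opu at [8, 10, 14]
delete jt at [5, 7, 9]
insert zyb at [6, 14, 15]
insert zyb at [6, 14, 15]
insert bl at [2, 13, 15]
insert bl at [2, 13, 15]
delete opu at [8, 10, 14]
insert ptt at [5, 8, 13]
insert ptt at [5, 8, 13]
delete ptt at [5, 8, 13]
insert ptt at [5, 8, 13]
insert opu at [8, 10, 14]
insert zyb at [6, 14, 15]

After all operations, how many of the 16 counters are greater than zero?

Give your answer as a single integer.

Step 1: insert zyb at [6, 14, 15] -> counters=[0,0,0,0,0,0,1,0,0,0,0,0,0,0,1,1]
Step 2: insert ptt at [5, 8, 13] -> counters=[0,0,0,0,0,1,1,0,1,0,0,0,0,1,1,1]
Step 3: insert jt at [5, 7, 9] -> counters=[0,0,0,0,0,2,1,1,1,1,0,0,0,1,1,1]
Step 4: insert bl at [2, 13, 15] -> counters=[0,0,1,0,0,2,1,1,1,1,0,0,0,2,1,2]
Step 5: insert opu at [8, 10, 14] -> counters=[0,0,1,0,0,2,1,1,2,1,1,0,0,2,2,2]
Step 6: insert ptt at [5, 8, 13] -> counters=[0,0,1,0,0,3,1,1,3,1,1,0,0,3,2,2]
Step 7: delete ptt at [5, 8, 13] -> counters=[0,0,1,0,0,2,1,1,2,1,1,0,0,2,2,2]
Step 8: delete bl at [2, 13, 15] -> counters=[0,0,0,0,0,2,1,1,2,1,1,0,0,1,2,1]
Step 9: delete ptt at [5, 8, 13] -> counters=[0,0,0,0,0,1,1,1,1,1,1,0,0,0,2,1]
Step 10: insert opu at [8, 10, 14] -> counters=[0,0,0,0,0,1,1,1,2,1,2,0,0,0,3,1]
Step 11: delete jt at [5, 7, 9] -> counters=[0,0,0,0,0,0,1,0,2,0,2,0,0,0,3,1]
Step 12: insert zyb at [6, 14, 15] -> counters=[0,0,0,0,0,0,2,0,2,0,2,0,0,0,4,2]
Step 13: insert zyb at [6, 14, 15] -> counters=[0,0,0,0,0,0,3,0,2,0,2,0,0,0,5,3]
Step 14: insert bl at [2, 13, 15] -> counters=[0,0,1,0,0,0,3,0,2,0,2,0,0,1,5,4]
Step 15: insert bl at [2, 13, 15] -> counters=[0,0,2,0,0,0,3,0,2,0,2,0,0,2,5,5]
Step 16: delete opu at [8, 10, 14] -> counters=[0,0,2,0,0,0,3,0,1,0,1,0,0,2,4,5]
Step 17: insert ptt at [5, 8, 13] -> counters=[0,0,2,0,0,1,3,0,2,0,1,0,0,3,4,5]
Step 18: insert ptt at [5, 8, 13] -> counters=[0,0,2,0,0,2,3,0,3,0,1,0,0,4,4,5]
Step 19: delete ptt at [5, 8, 13] -> counters=[0,0,2,0,0,1,3,0,2,0,1,0,0,3,4,5]
Step 20: insert ptt at [5, 8, 13] -> counters=[0,0,2,0,0,2,3,0,3,0,1,0,0,4,4,5]
Step 21: insert opu at [8, 10, 14] -> counters=[0,0,2,0,0,2,3,0,4,0,2,0,0,4,5,5]
Step 22: insert zyb at [6, 14, 15] -> counters=[0,0,2,0,0,2,4,0,4,0,2,0,0,4,6,6]
Final counters=[0,0,2,0,0,2,4,0,4,0,2,0,0,4,6,6] -> 8 nonzero

Answer: 8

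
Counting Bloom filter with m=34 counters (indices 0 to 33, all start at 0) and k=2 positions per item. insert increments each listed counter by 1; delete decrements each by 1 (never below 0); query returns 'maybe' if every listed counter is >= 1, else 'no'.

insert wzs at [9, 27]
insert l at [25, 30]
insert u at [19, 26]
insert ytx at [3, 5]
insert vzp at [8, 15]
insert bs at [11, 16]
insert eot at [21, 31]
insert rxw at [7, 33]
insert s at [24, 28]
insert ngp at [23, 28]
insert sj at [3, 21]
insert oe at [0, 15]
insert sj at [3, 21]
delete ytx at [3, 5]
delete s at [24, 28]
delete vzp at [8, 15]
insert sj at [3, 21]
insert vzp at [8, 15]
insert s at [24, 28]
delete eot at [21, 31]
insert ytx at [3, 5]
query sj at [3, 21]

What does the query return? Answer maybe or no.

Answer: maybe

Derivation:
Step 1: insert wzs at [9, 27] -> counters=[0,0,0,0,0,0,0,0,0,1,0,0,0,0,0,0,0,0,0,0,0,0,0,0,0,0,0,1,0,0,0,0,0,0]
Step 2: insert l at [25, 30] -> counters=[0,0,0,0,0,0,0,0,0,1,0,0,0,0,0,0,0,0,0,0,0,0,0,0,0,1,0,1,0,0,1,0,0,0]
Step 3: insert u at [19, 26] -> counters=[0,0,0,0,0,0,0,0,0,1,0,0,0,0,0,0,0,0,0,1,0,0,0,0,0,1,1,1,0,0,1,0,0,0]
Step 4: insert ytx at [3, 5] -> counters=[0,0,0,1,0,1,0,0,0,1,0,0,0,0,0,0,0,0,0,1,0,0,0,0,0,1,1,1,0,0,1,0,0,0]
Step 5: insert vzp at [8, 15] -> counters=[0,0,0,1,0,1,0,0,1,1,0,0,0,0,0,1,0,0,0,1,0,0,0,0,0,1,1,1,0,0,1,0,0,0]
Step 6: insert bs at [11, 16] -> counters=[0,0,0,1,0,1,0,0,1,1,0,1,0,0,0,1,1,0,0,1,0,0,0,0,0,1,1,1,0,0,1,0,0,0]
Step 7: insert eot at [21, 31] -> counters=[0,0,0,1,0,1,0,0,1,1,0,1,0,0,0,1,1,0,0,1,0,1,0,0,0,1,1,1,0,0,1,1,0,0]
Step 8: insert rxw at [7, 33] -> counters=[0,0,0,1,0,1,0,1,1,1,0,1,0,0,0,1,1,0,0,1,0,1,0,0,0,1,1,1,0,0,1,1,0,1]
Step 9: insert s at [24, 28] -> counters=[0,0,0,1,0,1,0,1,1,1,0,1,0,0,0,1,1,0,0,1,0,1,0,0,1,1,1,1,1,0,1,1,0,1]
Step 10: insert ngp at [23, 28] -> counters=[0,0,0,1,0,1,0,1,1,1,0,1,0,0,0,1,1,0,0,1,0,1,0,1,1,1,1,1,2,0,1,1,0,1]
Step 11: insert sj at [3, 21] -> counters=[0,0,0,2,0,1,0,1,1,1,0,1,0,0,0,1,1,0,0,1,0,2,0,1,1,1,1,1,2,0,1,1,0,1]
Step 12: insert oe at [0, 15] -> counters=[1,0,0,2,0,1,0,1,1,1,0,1,0,0,0,2,1,0,0,1,0,2,0,1,1,1,1,1,2,0,1,1,0,1]
Step 13: insert sj at [3, 21] -> counters=[1,0,0,3,0,1,0,1,1,1,0,1,0,0,0,2,1,0,0,1,0,3,0,1,1,1,1,1,2,0,1,1,0,1]
Step 14: delete ytx at [3, 5] -> counters=[1,0,0,2,0,0,0,1,1,1,0,1,0,0,0,2,1,0,0,1,0,3,0,1,1,1,1,1,2,0,1,1,0,1]
Step 15: delete s at [24, 28] -> counters=[1,0,0,2,0,0,0,1,1,1,0,1,0,0,0,2,1,0,0,1,0,3,0,1,0,1,1,1,1,0,1,1,0,1]
Step 16: delete vzp at [8, 15] -> counters=[1,0,0,2,0,0,0,1,0,1,0,1,0,0,0,1,1,0,0,1,0,3,0,1,0,1,1,1,1,0,1,1,0,1]
Step 17: insert sj at [3, 21] -> counters=[1,0,0,3,0,0,0,1,0,1,0,1,0,0,0,1,1,0,0,1,0,4,0,1,0,1,1,1,1,0,1,1,0,1]
Step 18: insert vzp at [8, 15] -> counters=[1,0,0,3,0,0,0,1,1,1,0,1,0,0,0,2,1,0,0,1,0,4,0,1,0,1,1,1,1,0,1,1,0,1]
Step 19: insert s at [24, 28] -> counters=[1,0,0,3,0,0,0,1,1,1,0,1,0,0,0,2,1,0,0,1,0,4,0,1,1,1,1,1,2,0,1,1,0,1]
Step 20: delete eot at [21, 31] -> counters=[1,0,0,3,0,0,0,1,1,1,0,1,0,0,0,2,1,0,0,1,0,3,0,1,1,1,1,1,2,0,1,0,0,1]
Step 21: insert ytx at [3, 5] -> counters=[1,0,0,4,0,1,0,1,1,1,0,1,0,0,0,2,1,0,0,1,0,3,0,1,1,1,1,1,2,0,1,0,0,1]
Query sj: check counters[3]=4 counters[21]=3 -> maybe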